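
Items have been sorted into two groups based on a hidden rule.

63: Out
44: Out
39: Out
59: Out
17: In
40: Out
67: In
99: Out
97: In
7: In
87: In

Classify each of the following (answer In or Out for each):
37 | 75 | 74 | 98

In, Out, Out, Out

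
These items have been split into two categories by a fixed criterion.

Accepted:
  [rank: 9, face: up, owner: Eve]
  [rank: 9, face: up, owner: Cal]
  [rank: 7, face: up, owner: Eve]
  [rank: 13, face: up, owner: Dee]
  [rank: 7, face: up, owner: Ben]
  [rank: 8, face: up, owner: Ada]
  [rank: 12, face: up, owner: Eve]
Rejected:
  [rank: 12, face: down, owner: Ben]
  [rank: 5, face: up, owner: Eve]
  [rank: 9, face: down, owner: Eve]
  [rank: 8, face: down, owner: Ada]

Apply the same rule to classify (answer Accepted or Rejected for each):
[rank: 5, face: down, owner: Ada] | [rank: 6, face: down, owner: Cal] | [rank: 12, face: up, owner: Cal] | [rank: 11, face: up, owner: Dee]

The classifier is using: face is up AND rank ≥ 7.
[rank: 5, face: down, owner: Ada] — face is down, rank = 5, hence Rejected.
[rank: 6, face: down, owner: Cal] — face is down, rank = 6, hence Rejected.
[rank: 12, face: up, owner: Cal] — face is up, rank = 12, hence Accepted.
[rank: 11, face: up, owner: Dee] — face is up, rank = 11, hence Accepted.

Rejected, Rejected, Accepted, Accepted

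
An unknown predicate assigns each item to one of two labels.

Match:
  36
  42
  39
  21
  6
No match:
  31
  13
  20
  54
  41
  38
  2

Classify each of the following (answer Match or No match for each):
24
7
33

Match, No match, Match

The rule appears to be: multiple of 3 AND at most 42.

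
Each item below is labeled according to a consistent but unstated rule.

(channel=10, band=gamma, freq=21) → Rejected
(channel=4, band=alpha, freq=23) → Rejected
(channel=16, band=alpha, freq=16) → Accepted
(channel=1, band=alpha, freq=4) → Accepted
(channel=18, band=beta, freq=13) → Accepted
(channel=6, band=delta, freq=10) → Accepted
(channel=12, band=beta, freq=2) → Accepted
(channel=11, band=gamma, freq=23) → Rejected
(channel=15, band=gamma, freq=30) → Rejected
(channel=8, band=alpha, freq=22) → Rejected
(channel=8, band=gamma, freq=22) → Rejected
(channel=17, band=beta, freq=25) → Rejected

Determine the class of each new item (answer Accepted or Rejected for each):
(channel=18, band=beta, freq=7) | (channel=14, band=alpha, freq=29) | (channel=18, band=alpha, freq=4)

Accepted, Rejected, Accepted

One predicate separates the groups cleanly: freq ≤ 16.
Accepted: (channel=18, band=beta, freq=7), since freq = 7. Rejected: (channel=14, band=alpha, freq=29), since freq = 29. Accepted: (channel=18, band=alpha, freq=4), since freq = 4.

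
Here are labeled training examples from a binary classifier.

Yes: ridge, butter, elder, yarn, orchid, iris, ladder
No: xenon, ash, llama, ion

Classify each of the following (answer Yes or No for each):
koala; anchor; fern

No, Yes, Yes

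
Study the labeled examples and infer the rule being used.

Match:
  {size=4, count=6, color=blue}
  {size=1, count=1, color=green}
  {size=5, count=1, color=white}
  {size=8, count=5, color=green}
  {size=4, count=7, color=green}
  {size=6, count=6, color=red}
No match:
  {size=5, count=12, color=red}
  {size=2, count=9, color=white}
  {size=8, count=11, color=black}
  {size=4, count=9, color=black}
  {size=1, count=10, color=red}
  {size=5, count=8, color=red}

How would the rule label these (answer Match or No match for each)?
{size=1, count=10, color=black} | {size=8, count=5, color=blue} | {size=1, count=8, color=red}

No match, Match, No match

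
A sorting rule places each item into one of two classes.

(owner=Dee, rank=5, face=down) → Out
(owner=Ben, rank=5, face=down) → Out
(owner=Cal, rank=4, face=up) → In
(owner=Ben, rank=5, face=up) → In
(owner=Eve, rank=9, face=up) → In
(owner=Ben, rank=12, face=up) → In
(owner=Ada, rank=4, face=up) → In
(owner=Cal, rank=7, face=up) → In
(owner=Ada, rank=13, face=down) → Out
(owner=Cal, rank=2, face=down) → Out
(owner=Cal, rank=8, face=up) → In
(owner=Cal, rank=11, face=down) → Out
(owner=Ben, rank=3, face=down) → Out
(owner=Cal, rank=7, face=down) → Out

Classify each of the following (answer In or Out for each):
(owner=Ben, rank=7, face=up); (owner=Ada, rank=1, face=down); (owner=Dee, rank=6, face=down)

In, Out, Out

The rule appears to be: face is up.
(owner=Ben, rank=7, face=up): face is up — checks out, so In. (owner=Ada, rank=1, face=down): face is down — does not fit, so Out. (owner=Dee, rank=6, face=down): face is down — does not fit, so Out.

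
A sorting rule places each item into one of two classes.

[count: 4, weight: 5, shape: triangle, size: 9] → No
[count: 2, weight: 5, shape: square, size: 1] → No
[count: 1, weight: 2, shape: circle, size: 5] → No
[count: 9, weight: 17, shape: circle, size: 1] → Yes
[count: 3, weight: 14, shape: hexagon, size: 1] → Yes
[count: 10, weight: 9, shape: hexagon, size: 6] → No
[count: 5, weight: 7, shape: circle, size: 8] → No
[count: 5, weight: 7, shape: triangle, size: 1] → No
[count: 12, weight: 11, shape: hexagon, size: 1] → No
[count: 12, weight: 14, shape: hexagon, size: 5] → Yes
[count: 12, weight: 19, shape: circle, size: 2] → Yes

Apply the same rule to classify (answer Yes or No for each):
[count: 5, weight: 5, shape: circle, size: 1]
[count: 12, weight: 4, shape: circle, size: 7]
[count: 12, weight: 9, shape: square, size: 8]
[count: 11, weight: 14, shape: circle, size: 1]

No, No, No, Yes

The classifier is using: weight ≥ 14.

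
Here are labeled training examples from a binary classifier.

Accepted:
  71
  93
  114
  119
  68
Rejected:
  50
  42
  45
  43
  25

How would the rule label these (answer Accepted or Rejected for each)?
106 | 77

The distinguishing property — at least 68 — holds for all the 'Accepted' cases and none of the 'Rejected' cases.
106: 106 ≥ 68 — matches, so Accepted.
77: 77 ≥ 68 — matches, so Accepted.

Accepted, Accepted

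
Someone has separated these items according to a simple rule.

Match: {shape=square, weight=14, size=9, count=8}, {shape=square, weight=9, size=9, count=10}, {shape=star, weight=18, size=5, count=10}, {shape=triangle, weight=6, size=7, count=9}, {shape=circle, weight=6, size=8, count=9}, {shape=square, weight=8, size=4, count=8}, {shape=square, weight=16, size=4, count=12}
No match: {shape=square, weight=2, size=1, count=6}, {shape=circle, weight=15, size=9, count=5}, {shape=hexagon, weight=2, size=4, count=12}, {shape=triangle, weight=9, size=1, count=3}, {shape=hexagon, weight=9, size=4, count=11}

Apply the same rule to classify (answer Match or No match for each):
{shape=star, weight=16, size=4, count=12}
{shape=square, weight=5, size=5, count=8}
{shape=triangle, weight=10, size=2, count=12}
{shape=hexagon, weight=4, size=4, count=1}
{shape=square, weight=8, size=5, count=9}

Match, Match, Match, No match, Match

The distinguishing property — shape is not hexagon AND count ≥ 8 — holds for all the 'Match' cases and none of the 'No match' cases.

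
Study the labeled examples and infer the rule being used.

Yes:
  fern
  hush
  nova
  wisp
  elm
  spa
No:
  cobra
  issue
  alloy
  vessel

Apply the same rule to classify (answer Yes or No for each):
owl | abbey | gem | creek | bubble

Yes, No, Yes, No, No

Rule: length ≤ 4. This holds for each 'Yes' example and fails for each 'No' one.
owl: Yes (length 3).
abbey: No (length 5).
gem: Yes (length 3).
creek: No (length 5).
bubble: No (length 6).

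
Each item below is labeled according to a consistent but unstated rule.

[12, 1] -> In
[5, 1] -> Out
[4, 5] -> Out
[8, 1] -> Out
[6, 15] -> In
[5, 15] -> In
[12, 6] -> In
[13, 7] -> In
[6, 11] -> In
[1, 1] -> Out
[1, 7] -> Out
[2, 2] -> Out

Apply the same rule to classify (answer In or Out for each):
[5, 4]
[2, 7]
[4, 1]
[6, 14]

Out, Out, Out, In

The common property of the 'In' items is: sum ≥ 13. No 'Out' item has it.
[5, 4]: 5+4 = 9 — doesn't qualify, so Out.
[2, 7]: 2+7 = 9 — doesn't qualify, so Out.
[4, 1]: 4+1 = 5 — doesn't qualify, so Out.
[6, 14]: 6+14 = 20 — passes, so In.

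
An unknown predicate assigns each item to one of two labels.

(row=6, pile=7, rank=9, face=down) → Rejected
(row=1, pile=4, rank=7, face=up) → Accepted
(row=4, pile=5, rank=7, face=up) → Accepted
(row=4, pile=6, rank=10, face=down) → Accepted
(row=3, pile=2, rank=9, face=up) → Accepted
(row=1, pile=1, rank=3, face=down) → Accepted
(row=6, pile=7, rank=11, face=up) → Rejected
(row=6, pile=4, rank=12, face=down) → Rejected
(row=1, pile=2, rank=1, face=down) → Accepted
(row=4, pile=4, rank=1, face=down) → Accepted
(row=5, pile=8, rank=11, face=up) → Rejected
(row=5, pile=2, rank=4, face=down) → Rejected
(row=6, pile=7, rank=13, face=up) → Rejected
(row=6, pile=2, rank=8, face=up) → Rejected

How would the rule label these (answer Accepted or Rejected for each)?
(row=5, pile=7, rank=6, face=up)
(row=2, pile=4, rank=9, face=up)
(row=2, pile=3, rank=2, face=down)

The simplest hypothesis consistent with all the labels is: row ≤ 4.
(row=5, pile=7, rank=6, face=up) — row = 5, hence Rejected. (row=2, pile=4, rank=9, face=up) — row = 2, hence Accepted. (row=2, pile=3, rank=2, face=down) — row = 2, hence Accepted.

Rejected, Accepted, Accepted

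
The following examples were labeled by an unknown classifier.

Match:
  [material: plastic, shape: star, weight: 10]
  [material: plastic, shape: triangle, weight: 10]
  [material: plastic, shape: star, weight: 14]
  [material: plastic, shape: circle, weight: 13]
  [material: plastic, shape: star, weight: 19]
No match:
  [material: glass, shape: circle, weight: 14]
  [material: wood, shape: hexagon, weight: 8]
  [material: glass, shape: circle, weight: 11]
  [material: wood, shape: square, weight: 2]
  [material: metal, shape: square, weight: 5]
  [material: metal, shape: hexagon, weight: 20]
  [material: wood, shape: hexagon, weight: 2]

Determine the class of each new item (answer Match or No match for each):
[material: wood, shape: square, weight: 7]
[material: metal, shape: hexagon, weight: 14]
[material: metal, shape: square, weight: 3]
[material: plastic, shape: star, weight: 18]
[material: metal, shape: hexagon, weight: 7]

No match, No match, No match, Match, No match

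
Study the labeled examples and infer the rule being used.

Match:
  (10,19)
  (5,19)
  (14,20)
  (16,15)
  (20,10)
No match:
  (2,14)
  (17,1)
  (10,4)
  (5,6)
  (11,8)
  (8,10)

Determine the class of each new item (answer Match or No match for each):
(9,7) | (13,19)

No match, Match

The common property of the 'Match' items is: sum ≥ 24. No 'No match' item has it.
(9,7): 9+7 = 16 — does not fit, so No match.
(13,19): 13+19 = 32 — checks out, so Match.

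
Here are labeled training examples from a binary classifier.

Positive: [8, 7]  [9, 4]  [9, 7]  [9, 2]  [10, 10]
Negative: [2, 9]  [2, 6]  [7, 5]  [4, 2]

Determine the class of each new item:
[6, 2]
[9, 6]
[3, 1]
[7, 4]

Negative, Positive, Negative, Negative

The common property of the 'Positive' items is: first ≥ 8. No 'Negative' item has it.
[6, 2] → first 6 → Negative.
[9, 6] → first 9 → Positive.
[3, 1] → first 3 → Negative.
[7, 4] → first 7 → Negative.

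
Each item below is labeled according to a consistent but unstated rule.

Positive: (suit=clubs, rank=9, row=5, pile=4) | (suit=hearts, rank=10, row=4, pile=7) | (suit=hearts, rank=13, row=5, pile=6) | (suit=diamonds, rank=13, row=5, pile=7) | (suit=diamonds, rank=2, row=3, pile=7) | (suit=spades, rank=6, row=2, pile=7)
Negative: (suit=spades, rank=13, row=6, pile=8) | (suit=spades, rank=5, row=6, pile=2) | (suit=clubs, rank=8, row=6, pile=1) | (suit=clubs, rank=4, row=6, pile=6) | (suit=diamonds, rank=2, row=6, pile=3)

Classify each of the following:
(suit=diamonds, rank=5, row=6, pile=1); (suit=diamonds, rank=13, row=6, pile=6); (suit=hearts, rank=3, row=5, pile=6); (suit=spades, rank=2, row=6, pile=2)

Rule: row ≤ 5. This holds for each 'Positive' example and fails for each 'Negative' one.

Negative, Negative, Positive, Negative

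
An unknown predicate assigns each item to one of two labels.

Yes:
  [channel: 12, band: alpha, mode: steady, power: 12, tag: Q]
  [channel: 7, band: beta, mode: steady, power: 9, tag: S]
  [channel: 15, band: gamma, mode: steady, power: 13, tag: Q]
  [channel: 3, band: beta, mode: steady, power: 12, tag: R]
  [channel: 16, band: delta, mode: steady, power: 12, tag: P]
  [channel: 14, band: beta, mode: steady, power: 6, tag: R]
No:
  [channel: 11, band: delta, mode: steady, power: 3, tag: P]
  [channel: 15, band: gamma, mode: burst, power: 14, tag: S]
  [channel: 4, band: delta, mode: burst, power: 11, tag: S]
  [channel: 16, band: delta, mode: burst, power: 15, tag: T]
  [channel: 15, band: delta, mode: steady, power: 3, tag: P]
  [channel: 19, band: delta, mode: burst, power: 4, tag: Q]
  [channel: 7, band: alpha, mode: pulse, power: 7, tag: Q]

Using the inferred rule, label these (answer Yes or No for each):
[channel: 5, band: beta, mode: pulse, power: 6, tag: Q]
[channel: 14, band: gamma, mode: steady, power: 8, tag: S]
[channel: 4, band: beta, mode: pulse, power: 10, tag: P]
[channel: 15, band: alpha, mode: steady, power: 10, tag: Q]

Rule: mode is steady AND power ≥ 4. This holds for each 'Yes' example and fails for each 'No' one.
No: [channel: 5, band: beta, mode: pulse, power: 6, tag: Q], since mode is pulse, power = 6. Yes: [channel: 14, band: gamma, mode: steady, power: 8, tag: S], since mode is steady, power = 8. No: [channel: 4, band: beta, mode: pulse, power: 10, tag: P], since mode is pulse, power = 10. Yes: [channel: 15, band: alpha, mode: steady, power: 10, tag: Q], since mode is steady, power = 10.

No, Yes, No, Yes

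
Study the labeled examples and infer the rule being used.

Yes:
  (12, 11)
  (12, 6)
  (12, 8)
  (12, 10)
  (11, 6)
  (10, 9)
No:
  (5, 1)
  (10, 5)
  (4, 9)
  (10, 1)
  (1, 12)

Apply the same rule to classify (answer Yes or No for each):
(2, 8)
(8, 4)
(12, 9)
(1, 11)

No, No, Yes, No

The simplest hypothesis consistent with all the labels is: sum ≥ 17.
(2, 8): No (2+8 = 10). (8, 4): No (8+4 = 12). (12, 9): Yes (12+9 = 21). (1, 11): No (1+11 = 12).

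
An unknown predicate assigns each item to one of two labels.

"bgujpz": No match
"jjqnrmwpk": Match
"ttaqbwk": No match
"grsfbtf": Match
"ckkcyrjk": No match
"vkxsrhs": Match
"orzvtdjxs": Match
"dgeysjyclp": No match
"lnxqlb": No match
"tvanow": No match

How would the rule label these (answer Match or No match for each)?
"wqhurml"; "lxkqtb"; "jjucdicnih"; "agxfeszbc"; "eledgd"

Match, No match, No match, No match, No match

Rule: odd length AND contains 'r'. This holds for each 'Match' example and fails for each 'No match' one.
"wqhurml": length 7, has 'r', has this property → Match.
"lxkqtb": length 6, no 'r', does not pass → No match.
"jjucdicnih": length 10, no 'r', does not pass → No match.
"agxfeszbc": length 9, no 'r', does not pass → No match.
"eledgd": length 6, no 'r', does not pass → No match.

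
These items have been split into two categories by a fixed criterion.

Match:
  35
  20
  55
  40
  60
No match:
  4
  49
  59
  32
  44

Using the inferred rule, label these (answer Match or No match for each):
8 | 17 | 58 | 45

No match, No match, No match, Match

Rule: multiple of 5. This holds for each 'Match' example and fails for each 'No match' one.
8: 8 = 5·1 + 3, fails this test → No match. 17: 17 = 5·3 + 2, fails this test → No match. 58: 58 = 5·11 + 3, fails this test → No match. 45: 45 = 5·9, matches → Match.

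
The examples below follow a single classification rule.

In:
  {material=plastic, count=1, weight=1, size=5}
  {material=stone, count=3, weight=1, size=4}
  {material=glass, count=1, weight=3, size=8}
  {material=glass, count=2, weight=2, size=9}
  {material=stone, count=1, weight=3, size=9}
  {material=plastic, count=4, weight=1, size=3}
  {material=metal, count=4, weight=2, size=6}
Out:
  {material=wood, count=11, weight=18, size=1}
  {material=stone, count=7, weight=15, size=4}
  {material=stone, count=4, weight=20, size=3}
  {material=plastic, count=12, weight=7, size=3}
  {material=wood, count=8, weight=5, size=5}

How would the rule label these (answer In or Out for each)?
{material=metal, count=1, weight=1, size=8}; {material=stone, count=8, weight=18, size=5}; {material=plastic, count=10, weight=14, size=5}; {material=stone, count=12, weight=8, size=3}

In, Out, Out, Out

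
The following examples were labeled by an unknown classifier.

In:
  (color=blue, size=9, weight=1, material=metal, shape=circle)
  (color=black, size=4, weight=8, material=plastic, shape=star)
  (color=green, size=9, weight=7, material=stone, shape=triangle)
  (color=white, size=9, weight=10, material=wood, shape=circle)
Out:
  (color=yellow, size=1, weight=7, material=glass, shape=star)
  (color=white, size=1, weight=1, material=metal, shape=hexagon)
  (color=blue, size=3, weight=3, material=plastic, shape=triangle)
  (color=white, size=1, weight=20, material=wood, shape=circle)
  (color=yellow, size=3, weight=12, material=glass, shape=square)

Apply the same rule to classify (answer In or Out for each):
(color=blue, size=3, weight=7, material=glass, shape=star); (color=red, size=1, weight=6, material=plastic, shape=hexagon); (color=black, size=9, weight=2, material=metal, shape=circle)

Out, Out, In

The common property of the 'In' items is: size ≥ 4. No 'Out' item has it.
(color=blue, size=3, weight=7, material=glass, shape=star) — size = 3, hence Out. (color=red, size=1, weight=6, material=plastic, shape=hexagon) — size = 1, hence Out. (color=black, size=9, weight=2, material=metal, shape=circle) — size = 9, hence In.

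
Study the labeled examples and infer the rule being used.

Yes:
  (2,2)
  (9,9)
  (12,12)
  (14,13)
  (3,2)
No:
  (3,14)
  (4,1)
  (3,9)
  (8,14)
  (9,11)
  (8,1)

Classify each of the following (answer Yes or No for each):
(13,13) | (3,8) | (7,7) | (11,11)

The distinguishing property — |first − second| ≤ 1 — holds for all the 'Yes' cases and none of the 'No' cases.

Yes, No, Yes, Yes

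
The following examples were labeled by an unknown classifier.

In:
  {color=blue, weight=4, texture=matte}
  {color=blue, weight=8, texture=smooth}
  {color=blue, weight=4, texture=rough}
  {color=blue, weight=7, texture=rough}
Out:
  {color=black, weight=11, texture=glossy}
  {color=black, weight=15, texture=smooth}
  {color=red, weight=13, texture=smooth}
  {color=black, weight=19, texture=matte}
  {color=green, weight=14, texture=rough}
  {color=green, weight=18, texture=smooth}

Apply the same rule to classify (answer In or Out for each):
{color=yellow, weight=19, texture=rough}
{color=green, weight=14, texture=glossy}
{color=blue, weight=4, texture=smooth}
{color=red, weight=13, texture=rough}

Out, Out, In, Out

Rule: color is blue. This holds for each 'In' example and fails for each 'Out' one.
Out: {color=yellow, weight=19, texture=rough}, since color is yellow. Out: {color=green, weight=14, texture=glossy}, since color is green. In: {color=blue, weight=4, texture=smooth}, since color is blue. Out: {color=red, weight=13, texture=rough}, since color is red.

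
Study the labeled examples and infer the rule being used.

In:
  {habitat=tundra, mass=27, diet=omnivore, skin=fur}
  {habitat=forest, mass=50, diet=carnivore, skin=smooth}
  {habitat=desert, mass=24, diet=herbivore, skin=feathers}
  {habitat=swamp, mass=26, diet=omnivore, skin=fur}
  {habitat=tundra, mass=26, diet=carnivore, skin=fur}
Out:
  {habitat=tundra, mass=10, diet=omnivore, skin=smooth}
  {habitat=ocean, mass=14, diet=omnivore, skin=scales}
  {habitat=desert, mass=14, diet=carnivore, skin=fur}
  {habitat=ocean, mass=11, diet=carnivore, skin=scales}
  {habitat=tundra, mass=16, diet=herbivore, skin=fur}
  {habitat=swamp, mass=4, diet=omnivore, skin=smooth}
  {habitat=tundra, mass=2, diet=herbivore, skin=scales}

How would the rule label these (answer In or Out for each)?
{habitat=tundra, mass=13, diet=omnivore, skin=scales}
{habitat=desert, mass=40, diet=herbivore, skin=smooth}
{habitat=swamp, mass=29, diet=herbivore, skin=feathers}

The rule appears to be: mass ≥ 24.

Out, In, In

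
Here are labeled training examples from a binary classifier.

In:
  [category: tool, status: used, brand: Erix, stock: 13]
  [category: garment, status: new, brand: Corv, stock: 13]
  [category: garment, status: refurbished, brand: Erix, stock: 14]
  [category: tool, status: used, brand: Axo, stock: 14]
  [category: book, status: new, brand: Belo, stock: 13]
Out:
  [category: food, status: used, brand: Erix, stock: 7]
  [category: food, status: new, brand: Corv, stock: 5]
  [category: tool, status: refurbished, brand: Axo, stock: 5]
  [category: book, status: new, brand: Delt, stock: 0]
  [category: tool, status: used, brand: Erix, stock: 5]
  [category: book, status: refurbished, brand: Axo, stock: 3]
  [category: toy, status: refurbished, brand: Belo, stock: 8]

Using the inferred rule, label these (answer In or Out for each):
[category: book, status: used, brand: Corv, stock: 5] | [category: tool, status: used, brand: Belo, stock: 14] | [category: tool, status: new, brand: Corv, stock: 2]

Out, In, Out

The distinguishing property — stock ≥ 13 — holds for all the 'In' cases and none of the 'Out' cases.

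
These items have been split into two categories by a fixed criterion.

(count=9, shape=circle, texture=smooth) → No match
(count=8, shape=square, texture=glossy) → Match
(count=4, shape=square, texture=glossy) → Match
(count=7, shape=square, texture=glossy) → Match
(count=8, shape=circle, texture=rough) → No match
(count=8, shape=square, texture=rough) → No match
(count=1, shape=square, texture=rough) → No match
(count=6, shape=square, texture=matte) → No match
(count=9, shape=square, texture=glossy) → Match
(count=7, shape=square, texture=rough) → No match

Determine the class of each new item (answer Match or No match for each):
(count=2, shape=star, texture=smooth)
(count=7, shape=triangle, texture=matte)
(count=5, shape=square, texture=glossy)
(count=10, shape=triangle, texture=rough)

The simplest hypothesis consistent with all the labels is: texture is glossy.
(count=2, shape=star, texture=smooth): texture is smooth — lacks this property, so No match. (count=7, shape=triangle, texture=matte): texture is matte — lacks this property, so No match. (count=5, shape=square, texture=glossy): texture is glossy — fits, so Match. (count=10, shape=triangle, texture=rough): texture is rough — lacks this property, so No match.

No match, No match, Match, No match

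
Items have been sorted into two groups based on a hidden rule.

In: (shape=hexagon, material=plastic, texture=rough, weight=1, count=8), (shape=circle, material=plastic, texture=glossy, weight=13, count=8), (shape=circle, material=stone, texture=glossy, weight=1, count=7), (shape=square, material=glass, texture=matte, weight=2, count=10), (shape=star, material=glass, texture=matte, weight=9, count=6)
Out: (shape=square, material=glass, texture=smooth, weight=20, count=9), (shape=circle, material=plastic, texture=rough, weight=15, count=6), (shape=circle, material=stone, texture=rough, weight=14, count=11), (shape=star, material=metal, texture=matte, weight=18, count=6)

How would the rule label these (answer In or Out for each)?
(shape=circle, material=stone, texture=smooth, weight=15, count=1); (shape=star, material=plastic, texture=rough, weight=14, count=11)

Out, Out

The simplest hypothesis consistent with all the labels is: weight ≤ 13.
(shape=circle, material=stone, texture=smooth, weight=15, count=1): weight = 15 — doesn't match, so Out. (shape=star, material=plastic, texture=rough, weight=14, count=11): weight = 14 — doesn't match, so Out.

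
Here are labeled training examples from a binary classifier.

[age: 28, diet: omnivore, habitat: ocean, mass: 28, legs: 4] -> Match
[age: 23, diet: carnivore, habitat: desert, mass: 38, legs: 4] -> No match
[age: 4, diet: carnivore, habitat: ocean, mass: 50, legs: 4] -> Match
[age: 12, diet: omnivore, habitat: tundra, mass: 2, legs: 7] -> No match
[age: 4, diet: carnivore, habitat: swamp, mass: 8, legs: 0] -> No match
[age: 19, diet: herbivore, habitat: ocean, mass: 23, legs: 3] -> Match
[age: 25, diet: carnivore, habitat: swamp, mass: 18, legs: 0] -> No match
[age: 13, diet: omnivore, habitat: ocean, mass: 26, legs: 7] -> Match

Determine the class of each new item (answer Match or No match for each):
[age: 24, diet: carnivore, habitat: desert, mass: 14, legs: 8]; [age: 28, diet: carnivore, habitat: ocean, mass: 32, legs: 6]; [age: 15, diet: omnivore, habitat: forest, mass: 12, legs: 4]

No match, Match, No match

The simplest hypothesis consistent with all the labels is: habitat is ocean.
[age: 24, diet: carnivore, habitat: desert, mass: 14, legs: 8]: habitat is desert, lacks this property → No match.
[age: 28, diet: carnivore, habitat: ocean, mass: 32, legs: 6]: habitat is ocean, checks out → Match.
[age: 15, diet: omnivore, habitat: forest, mass: 12, legs: 4]: habitat is forest, lacks this property → No match.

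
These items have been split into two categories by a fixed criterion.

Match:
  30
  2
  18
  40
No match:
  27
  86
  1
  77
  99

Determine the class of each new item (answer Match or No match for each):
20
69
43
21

Rule: even AND at most 40. This holds for each 'Match' example and fails for each 'No match' one.
20 — 20 is even, 20 ≤ 40, hence Match.
69 — 69 is odd, 69 > 40, hence No match.
43 — 43 is odd, 43 > 40, hence No match.
21 — 21 is odd, 21 ≤ 40, hence No match.

Match, No match, No match, No match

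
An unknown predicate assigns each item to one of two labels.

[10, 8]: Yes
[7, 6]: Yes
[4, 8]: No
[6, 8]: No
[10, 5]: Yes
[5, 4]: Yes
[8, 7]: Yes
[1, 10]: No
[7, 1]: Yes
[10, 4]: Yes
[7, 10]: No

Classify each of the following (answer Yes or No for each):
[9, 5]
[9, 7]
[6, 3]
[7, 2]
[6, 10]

Yes, Yes, Yes, Yes, No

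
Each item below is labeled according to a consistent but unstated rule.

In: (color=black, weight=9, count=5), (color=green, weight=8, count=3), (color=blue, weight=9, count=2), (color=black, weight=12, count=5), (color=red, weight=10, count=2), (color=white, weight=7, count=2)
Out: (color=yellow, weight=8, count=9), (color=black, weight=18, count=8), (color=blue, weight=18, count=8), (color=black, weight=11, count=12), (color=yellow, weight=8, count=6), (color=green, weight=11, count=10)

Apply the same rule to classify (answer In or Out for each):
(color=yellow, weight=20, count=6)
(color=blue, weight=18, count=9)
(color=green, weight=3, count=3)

Out, Out, In

Rule: count ≤ 5. This holds for each 'In' example and fails for each 'Out' one.
(color=yellow, weight=20, count=6) — count = 6, hence Out.
(color=blue, weight=18, count=9) — count = 9, hence Out.
(color=green, weight=3, count=3) — count = 3, hence In.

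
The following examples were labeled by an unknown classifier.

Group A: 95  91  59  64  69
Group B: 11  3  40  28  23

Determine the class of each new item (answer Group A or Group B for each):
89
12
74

Group A, Group B, Group A

The pattern is that an item is 'Group A' exactly when: at least 59.
89 → 89 ≥ 59 → Group A. 12 → 12 < 59 → Group B. 74 → 74 ≥ 59 → Group A.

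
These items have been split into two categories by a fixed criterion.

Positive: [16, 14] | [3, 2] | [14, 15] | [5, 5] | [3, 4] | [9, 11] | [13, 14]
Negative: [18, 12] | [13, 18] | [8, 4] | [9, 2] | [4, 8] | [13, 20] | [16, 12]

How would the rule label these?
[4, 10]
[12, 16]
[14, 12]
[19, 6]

Negative, Negative, Positive, Negative

Every 'Positive' example satisfies: |first − second| ≤ 2. None of the 'Negative' examples do.
[4, 10]: |4−10| = 6, doesn't qualify → Negative.
[12, 16]: |12−16| = 4, doesn't qualify → Negative.
[14, 12]: |14−12| = 2, meets the rule → Positive.
[19, 6]: |19−6| = 13, doesn't qualify → Negative.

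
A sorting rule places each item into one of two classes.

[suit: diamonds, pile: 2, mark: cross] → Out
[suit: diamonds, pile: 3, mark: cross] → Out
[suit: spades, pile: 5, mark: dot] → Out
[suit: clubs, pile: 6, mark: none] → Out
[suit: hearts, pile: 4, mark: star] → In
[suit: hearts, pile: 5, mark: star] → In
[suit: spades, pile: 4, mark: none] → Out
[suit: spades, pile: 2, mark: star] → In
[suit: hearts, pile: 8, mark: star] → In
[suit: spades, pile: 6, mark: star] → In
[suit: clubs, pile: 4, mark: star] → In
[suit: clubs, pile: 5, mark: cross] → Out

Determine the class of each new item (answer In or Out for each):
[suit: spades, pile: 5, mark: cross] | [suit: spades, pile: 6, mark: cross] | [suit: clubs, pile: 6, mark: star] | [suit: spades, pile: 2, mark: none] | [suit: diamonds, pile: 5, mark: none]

All 'In' examples share one property — mark is star — and every 'Out' example lacks it.
[suit: spades, pile: 5, mark: cross]: mark is cross — doesn't match, so Out.
[suit: spades, pile: 6, mark: cross]: mark is cross — doesn't match, so Out.
[suit: clubs, pile: 6, mark: star]: mark is star — fits, so In.
[suit: spades, pile: 2, mark: none]: mark is none — doesn't match, so Out.
[suit: diamonds, pile: 5, mark: none]: mark is none — doesn't match, so Out.

Out, Out, In, Out, Out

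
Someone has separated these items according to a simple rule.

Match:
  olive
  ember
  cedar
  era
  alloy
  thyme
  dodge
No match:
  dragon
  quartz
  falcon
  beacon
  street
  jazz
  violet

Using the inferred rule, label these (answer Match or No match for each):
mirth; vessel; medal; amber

Match, No match, Match, Match

A rule that fits every label: odd length — true of each 'Match' example, false of each 'No match' one.
mirth: length 5 — meets the rule, so Match.
vessel: length 6 — does not satisfy this, so No match.
medal: length 5 — meets the rule, so Match.
amber: length 5 — meets the rule, so Match.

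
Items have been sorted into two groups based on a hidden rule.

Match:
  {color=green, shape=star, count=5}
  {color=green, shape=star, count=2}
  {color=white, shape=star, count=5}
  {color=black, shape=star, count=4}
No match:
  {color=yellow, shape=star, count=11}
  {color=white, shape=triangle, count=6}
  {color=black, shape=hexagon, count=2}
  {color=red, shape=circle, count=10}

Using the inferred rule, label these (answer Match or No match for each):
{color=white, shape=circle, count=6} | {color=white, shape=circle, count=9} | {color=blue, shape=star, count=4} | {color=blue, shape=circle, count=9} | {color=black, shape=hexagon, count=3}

No match, No match, Match, No match, No match

The common property of the 'Match' items is: shape is star AND count ≤ 5. No 'No match' item has it.
{color=white, shape=circle, count=6}: shape is circle, count = 6, fails this test → No match. {color=white, shape=circle, count=9}: shape is circle, count = 9, fails this test → No match. {color=blue, shape=star, count=4}: shape is star, count = 4, matches → Match. {color=blue, shape=circle, count=9}: shape is circle, count = 9, fails this test → No match. {color=black, shape=hexagon, count=3}: shape is hexagon, count = 3, fails this test → No match.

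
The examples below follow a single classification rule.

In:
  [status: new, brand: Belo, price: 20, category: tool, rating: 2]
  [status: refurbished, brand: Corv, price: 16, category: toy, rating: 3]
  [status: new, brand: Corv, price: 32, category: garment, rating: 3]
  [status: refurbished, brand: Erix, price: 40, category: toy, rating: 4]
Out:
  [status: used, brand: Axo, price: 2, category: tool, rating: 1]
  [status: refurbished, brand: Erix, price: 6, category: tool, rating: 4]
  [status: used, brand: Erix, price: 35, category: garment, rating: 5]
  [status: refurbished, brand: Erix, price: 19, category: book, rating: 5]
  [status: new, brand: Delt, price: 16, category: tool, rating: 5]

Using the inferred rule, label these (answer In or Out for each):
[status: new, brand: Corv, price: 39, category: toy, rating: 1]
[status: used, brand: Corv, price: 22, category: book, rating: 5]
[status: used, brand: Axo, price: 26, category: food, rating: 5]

'In' ⟺ price ≥ 16 AND rating ≤ 4.
[status: new, brand: Corv, price: 39, category: toy, rating: 1] → price = 39, rating = 1 → In. [status: used, brand: Corv, price: 22, category: book, rating: 5] → price = 22, rating = 5 → Out. [status: used, brand: Axo, price: 26, category: food, rating: 5] → price = 26, rating = 5 → Out.

In, Out, Out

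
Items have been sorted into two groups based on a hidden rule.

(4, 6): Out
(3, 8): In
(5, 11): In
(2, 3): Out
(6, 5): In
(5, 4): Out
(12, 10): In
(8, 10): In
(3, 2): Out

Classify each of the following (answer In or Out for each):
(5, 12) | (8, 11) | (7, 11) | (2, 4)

In, In, In, Out

'In' ⟺ sum ≥ 11.
(5, 12) → 5+12 = 17 → In.
(8, 11) → 8+11 = 19 → In.
(7, 11) → 7+11 = 18 → In.
(2, 4) → 2+4 = 6 → Out.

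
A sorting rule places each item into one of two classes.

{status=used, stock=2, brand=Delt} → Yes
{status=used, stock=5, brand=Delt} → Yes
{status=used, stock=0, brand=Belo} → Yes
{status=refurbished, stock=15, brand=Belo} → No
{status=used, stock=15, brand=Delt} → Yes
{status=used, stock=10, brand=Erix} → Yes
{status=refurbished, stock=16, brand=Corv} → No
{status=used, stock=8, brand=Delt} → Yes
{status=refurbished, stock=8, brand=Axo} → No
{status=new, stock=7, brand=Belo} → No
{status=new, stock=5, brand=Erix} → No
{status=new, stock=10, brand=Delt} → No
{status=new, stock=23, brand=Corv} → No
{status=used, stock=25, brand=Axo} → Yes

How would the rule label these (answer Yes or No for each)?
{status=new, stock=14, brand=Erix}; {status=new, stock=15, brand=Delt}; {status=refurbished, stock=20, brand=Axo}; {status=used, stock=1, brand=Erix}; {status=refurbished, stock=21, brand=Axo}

The rule appears to be: status is used.
{status=new, stock=14, brand=Erix}: status is new, lacks this property → No. {status=new, stock=15, brand=Delt}: status is new, lacks this property → No. {status=refurbished, stock=20, brand=Axo}: status is refurbished, lacks this property → No. {status=used, stock=1, brand=Erix}: status is used, meets the rule → Yes. {status=refurbished, stock=21, brand=Axo}: status is refurbished, lacks this property → No.

No, No, No, Yes, No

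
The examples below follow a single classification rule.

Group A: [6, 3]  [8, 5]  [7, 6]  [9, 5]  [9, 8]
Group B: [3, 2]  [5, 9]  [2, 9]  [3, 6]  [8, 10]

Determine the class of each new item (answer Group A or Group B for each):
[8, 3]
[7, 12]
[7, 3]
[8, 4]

Group A, Group B, Group A, Group A

A rule that fits every label: first > second AND sum ≥ 9 — true of each 'Group A' example, false of each 'Group B' one.
[8, 3] → 8 > 3, 8+3 = 11 → Group A. [7, 12] → 7 < 12, 7+12 = 19 → Group B. [7, 3] → 7 > 3, 7+3 = 10 → Group A. [8, 4] → 8 > 4, 8+4 = 12 → Group A.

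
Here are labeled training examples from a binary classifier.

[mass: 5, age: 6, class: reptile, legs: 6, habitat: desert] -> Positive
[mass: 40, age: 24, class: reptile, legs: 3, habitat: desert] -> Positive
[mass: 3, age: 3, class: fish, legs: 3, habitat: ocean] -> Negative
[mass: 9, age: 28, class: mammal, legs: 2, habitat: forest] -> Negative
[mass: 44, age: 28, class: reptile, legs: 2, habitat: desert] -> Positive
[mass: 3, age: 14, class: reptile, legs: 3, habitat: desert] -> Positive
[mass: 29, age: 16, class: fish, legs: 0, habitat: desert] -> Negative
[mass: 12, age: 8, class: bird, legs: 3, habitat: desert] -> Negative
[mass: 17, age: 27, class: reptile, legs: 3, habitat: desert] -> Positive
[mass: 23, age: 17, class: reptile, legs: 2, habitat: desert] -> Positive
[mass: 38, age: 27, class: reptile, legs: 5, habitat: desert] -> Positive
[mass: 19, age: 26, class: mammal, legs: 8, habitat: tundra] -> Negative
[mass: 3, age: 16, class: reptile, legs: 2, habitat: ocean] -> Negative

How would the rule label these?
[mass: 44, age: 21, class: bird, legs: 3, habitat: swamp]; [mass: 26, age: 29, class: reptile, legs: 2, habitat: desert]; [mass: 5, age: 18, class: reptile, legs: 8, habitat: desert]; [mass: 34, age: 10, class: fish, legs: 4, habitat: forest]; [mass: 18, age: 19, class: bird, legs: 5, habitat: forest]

Every 'Positive' example satisfies: class is reptile AND habitat is desert. None of the 'Negative' examples do.

Negative, Positive, Positive, Negative, Negative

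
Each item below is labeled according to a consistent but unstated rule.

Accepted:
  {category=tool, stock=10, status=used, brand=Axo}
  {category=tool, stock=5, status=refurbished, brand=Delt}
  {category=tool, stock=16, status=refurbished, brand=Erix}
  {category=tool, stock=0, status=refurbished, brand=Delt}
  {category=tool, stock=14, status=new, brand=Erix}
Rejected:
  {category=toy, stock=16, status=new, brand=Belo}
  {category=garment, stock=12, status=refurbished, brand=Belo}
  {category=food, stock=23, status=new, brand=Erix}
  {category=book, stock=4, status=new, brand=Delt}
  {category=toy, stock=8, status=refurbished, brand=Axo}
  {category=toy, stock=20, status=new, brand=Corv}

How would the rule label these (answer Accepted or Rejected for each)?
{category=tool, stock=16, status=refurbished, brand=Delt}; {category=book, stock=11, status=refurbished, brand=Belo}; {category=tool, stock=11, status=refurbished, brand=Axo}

Accepted, Rejected, Accepted

The classifier is using: category is tool.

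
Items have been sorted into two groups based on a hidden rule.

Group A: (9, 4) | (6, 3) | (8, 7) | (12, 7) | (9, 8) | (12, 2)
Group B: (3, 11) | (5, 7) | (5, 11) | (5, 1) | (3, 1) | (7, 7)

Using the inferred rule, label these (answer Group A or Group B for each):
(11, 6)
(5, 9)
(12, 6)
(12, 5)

Group A, Group B, Group A, Group A

The simplest hypothesis consistent with all the labels is: product is even.
(11, 6): 11·6 = 66, meets the rule → Group A.
(5, 9): 5·9 = 45, fails the rule → Group B.
(12, 6): 12·6 = 72, meets the rule → Group A.
(12, 5): 12·5 = 60, meets the rule → Group A.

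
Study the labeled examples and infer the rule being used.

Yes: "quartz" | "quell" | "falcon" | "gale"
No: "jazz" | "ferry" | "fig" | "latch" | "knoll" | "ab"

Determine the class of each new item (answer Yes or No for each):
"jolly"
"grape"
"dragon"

'Yes' ⟺ has ≥ 2 vowels.

No, Yes, Yes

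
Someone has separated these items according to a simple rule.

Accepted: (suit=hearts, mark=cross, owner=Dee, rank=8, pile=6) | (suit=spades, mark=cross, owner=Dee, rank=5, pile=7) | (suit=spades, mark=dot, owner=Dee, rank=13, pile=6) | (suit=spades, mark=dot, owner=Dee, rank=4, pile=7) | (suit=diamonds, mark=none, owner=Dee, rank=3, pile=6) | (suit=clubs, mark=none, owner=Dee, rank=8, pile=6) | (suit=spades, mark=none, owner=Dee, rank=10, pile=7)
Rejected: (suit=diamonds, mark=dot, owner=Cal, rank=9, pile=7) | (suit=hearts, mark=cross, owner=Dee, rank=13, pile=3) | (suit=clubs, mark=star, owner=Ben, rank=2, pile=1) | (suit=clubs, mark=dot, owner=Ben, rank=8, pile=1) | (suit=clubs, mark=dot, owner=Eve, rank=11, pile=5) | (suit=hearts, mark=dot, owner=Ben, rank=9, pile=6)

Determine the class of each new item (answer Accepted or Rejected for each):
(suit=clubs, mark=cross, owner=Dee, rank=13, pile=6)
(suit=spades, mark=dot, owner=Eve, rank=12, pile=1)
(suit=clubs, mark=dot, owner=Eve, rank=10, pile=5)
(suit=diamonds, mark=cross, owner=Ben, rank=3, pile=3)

Accepted, Rejected, Rejected, Rejected

The common property of the 'Accepted' items is: owner is Dee AND pile ≥ 5. No 'Rejected' item has it.
(suit=clubs, mark=cross, owner=Dee, rank=13, pile=6): owner is Dee, pile = 6 — meets the rule, so Accepted. (suit=spades, mark=dot, owner=Eve, rank=12, pile=1): owner is Eve, pile = 1 — fails this test, so Rejected. (suit=clubs, mark=dot, owner=Eve, rank=10, pile=5): owner is Eve, pile = 5 — fails this test, so Rejected. (suit=diamonds, mark=cross, owner=Ben, rank=3, pile=3): owner is Ben, pile = 3 — fails this test, so Rejected.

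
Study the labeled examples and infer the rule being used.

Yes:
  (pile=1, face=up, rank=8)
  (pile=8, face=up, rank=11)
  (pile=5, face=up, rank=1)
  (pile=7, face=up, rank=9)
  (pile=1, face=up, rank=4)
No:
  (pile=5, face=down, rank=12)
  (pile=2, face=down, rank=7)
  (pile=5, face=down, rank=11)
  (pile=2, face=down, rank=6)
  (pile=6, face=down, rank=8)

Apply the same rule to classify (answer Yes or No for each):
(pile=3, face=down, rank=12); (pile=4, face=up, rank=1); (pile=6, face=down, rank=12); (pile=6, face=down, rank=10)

Comparing the two groups points to one rule — face is up.
(pile=3, face=down, rank=12): face is down — does not fit, so No.
(pile=4, face=up, rank=1): face is up — has this property, so Yes.
(pile=6, face=down, rank=12): face is down — does not fit, so No.
(pile=6, face=down, rank=10): face is down — does not fit, so No.

No, Yes, No, No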